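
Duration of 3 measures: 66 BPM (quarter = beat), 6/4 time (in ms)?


Quarter-note beat duration = 60000 / 66 ms
Beats per measure (6/4) = 6
One measure = 6 × 60000 / 66 = 360000 / 66 ms
3 measures = 3 × 360000 / 66 = 1080000 / 66
= 16363.6 ms


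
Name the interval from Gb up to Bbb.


Reasoning:
Letter names: G → B spans 3 letter names → a 3rd
Semitones: Gb → Bbb = 3 half-steps
A 3rd of 3 semitones is a minor 3rd
= minor 3rd


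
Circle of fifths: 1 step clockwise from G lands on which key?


Let's work it out.
Each clockwise step on the circle of fifths moves up a perfect 5th
From G: G → D
= D


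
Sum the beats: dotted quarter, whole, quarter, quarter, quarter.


Working:
Beat values:
  dotted quarter = 1.5 beats
  whole = 4 beats
  quarter = 1 beat
  quarter = 1 beat
  quarter = 1 beat
Sum = 1.5 + 4 + 1 + 1 + 1
= 8.5 beats


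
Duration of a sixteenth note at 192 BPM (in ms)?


Let's work it out.
One quarter-note beat = 60000 / BPM = 60000 / 192 ms
Sixteenth note = 1/4 × quarter note
Duration = 1/4 × 60000 / 192 = 15000 / 192
= 78.1 ms


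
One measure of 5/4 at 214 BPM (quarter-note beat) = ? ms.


Step by step:
Quarter-note beat duration = 60000 / 214 ms
Beats per measure (5/4) = 5
One measure = 5 × 60000 / 214 = 300000 / 214 ms
= 1401.9 ms


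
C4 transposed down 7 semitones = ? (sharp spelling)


C4: chromatic position 0 in octave 4 → absolute = 4×12 + 0 = 48
Transpose down 7: 48 - 7 = 41
41 = 3×12 + 5 → F in octave 3
Result = F3


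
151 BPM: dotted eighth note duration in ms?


One quarter-note beat = 60000 / BPM = 60000 / 151 ms
Dotted eighth note = 3/4 × quarter note
Duration = 3/4 × 60000 / 151 = 45000 / 151
= 298.0 ms


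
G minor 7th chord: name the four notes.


Let's work it out.
Minor 7th chord = root + minor 3rd + perfect 5th + minor 7th
Seventh chords stack in thirds, so the letter names are G-B-D-F
Root: G
Minor 3rd above G: Bb
Perfect 5th above G: D
Minor 7th above G: F
Chord = G Bb D F


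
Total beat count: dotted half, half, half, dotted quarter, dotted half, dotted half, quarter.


Beat values:
  dotted half = 3 beats
  half = 2 beats
  half = 2 beats
  dotted quarter = 1.5 beats
  dotted half = 3 beats
  dotted half = 3 beats
  quarter = 1 beat
Sum = 3 + 2 + 2 + 1.5 + 3 + 3 + 1
= 15.5 beats


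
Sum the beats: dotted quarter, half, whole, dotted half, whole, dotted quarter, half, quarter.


Reasoning:
Beat values:
  dotted quarter = 1.5 beats
  half = 2 beats
  whole = 4 beats
  dotted half = 3 beats
  whole = 4 beats
  dotted quarter = 1.5 beats
  half = 2 beats
  quarter = 1 beat
Sum = 1.5 + 2 + 4 + 3 + 4 + 1.5 + 2 + 1
= 19 beats


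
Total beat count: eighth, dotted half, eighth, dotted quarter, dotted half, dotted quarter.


Reasoning:
Beat values:
  eighth = 0.5 beats
  dotted half = 3 beats
  eighth = 0.5 beats
  dotted quarter = 1.5 beats
  dotted half = 3 beats
  dotted quarter = 1.5 beats
Sum = 0.5 + 3 + 0.5 + 1.5 + 3 + 1.5
= 10 beats


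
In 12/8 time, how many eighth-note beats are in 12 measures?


Step by step:
Time signature 12/8: the bottom number 8 means the eighth note gets one count
The top number 12 means 12 eighth-note beats per measure
Total = 12 × 12 measures
= 144 eighth-note beats


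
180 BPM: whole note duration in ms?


One quarter-note beat = 60000 / BPM = 60000 / 180 ms
Whole note = 4 × quarter note
Duration = 4 × 60000 / 180 = 240000 / 180
= 1333.3 ms


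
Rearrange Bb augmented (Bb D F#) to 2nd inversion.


Reasoning:
Root position: Bb D F#
2nd inversion: move root and 3rd up an octave
Bass note: F#
Notes (bottom to top) = F# Bb D


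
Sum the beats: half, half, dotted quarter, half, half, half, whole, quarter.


Working:
Beat values:
  half = 2 beats
  half = 2 beats
  dotted quarter = 1.5 beats
  half = 2 beats
  half = 2 beats
  half = 2 beats
  whole = 4 beats
  quarter = 1 beat
Sum = 2 + 2 + 1.5 + 2 + 2 + 2 + 4 + 1
= 16.5 beats


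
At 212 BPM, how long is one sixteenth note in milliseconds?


Solution.
One quarter-note beat = 60000 / BPM = 60000 / 212 ms
Sixteenth note = 1/4 × quarter note
Duration = 1/4 × 60000 / 212 = 15000 / 212
= 70.8 ms


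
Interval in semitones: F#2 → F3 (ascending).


Solution.
Absolute semitone position = octave×12 + chromatic position
F#2: 2×12 + 6 = 30
F3: 3×12 + 5 = 41
Difference = 41 - 30 = 11
= 11 semitones


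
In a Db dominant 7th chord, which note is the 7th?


Step by step:
Dominant 7th chord = root + major 3rd + perfect 5th + minor 7th
Seventh chords stack in thirds, so the letter names are D-F-A-C
Root: Db
Major 3rd above Db: F
Perfect 5th above Db: Ab
Minor 7th above Db: Cb
The 7th = Cb


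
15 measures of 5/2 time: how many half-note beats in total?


Reasoning:
Time signature 5/2: the bottom number 2 means the half note gets one count
The top number 5 means 5 half-note beats per measure
Total = 5 × 15 measures
= 75 half-note beats


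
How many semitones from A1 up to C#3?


Working:
Absolute semitone position = octave×12 + chromatic position
A1: 1×12 + 9 = 21
C#3: 3×12 + 1 = 37
Difference = 37 - 21 = 16
= 16 semitones


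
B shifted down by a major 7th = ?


major 7th: 7 letter names, 11 semitones
Letter: B - 6 → C
Pitch: B - 11 semitones, spelled as a C → C
= C


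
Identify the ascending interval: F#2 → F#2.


Step by step:
Letter names: F → F spans 1 letter name → a unison
Semitones: F#2 → F#2 = 0 half-steps
A unison of 0 semitones is a perfect unison
= perfect unison


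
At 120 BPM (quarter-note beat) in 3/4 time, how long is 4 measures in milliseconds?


Working:
Quarter-note beat duration = 60000 / 120 ms
Beats per measure (3/4) = 3
One measure = 3 × 60000 / 120 = 180000 / 120 ms
4 measures = 4 × 180000 / 120 = 720000 / 120
= 6000.0 ms


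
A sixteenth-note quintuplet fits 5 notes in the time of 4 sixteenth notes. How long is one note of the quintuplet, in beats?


Let's work it out.
Quintuplet: 5 notes occupy the space of 4 sixteenth notes
Space = 4 × 1/4 = 1 beat
Each quintuplet note = 1 / 5 = 1/5 beats
= 1/5 beats


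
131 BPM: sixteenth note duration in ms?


Working:
One quarter-note beat = 60000 / BPM = 60000 / 131 ms
Sixteenth note = 1/4 × quarter note
Duration = 1/4 × 60000 / 131 = 15000 / 131
= 114.5 ms


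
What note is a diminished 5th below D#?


Let's work it out.
A 5th spans 5 letter names, so from D we land on G
A diminished 5th = 6 semitones below D#
Spell G at that pitch: G##
= G##


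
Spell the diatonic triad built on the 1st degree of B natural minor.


Let's work it out.
B natural minor scale: B C# D E F# G A
Diatonic triad on degree 1 stacks scale notes 1, 3, 5: B D F#
B→D = 3 semitones; B→F# = 7 semitones → minor triad
= B D F# (minor)


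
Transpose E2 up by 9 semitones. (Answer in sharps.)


Step by step:
E2: chromatic position 4 in octave 2 → absolute = 2×12 + 4 = 28
Transpose up 9: 28 + 9 = 37
37 = 3×12 + 1 → C# in octave 3
Result = C#3


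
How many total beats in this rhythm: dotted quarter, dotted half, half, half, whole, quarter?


Solution.
Beat values:
  dotted quarter = 1.5 beats
  dotted half = 3 beats
  half = 2 beats
  half = 2 beats
  whole = 4 beats
  quarter = 1 beat
Sum = 1.5 + 3 + 2 + 2 + 4 + 1
= 13.5 beats


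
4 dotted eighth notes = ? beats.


Solution.
Base eighth note = 1/2 beats
Dot 1 adds half the previous value: +1/4
One dotted eighth = 1/2 + 1/4 = 3/4
4 of them = 4 × 3/4 = 3
= 3 beats


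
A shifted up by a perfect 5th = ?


Reasoning:
perfect 5th: 5 letter names, 7 semitones
Letter: A + 4 → E
Pitch: A + 7 semitones, spelled as an E → E
= E


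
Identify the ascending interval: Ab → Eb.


Working:
Letter names: A → E spans 5 letter names → a 5th
Semitones: Ab → Eb = 7 half-steps
A 5th of 7 semitones is a perfect 5th
= perfect 5th


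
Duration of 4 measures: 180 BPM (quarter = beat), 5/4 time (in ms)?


Let's work it out.
Quarter-note beat duration = 60000 / 180 ms
Beats per measure (5/4) = 5
One measure = 5 × 60000 / 180 = 300000 / 180 ms
4 measures = 4 × 300000 / 180 = 1200000 / 180
= 6666.7 ms


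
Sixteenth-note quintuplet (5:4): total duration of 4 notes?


Reasoning:
Quintuplet: 5 notes occupy the space of 4 sixteenth notes
Space = 4 × 1/4 = 1 beat
Each quintuplet note = 1 / 5 = 1/5 beats
4 notes = 4 × 1/5 = 4/5
= 4/5 beats


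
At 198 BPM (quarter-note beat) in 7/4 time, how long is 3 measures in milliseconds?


Working:
Quarter-note beat duration = 60000 / 198 ms
Beats per measure (7/4) = 7
One measure = 7 × 60000 / 198 = 420000 / 198 ms
3 measures = 3 × 420000 / 198 = 1260000 / 198
= 6363.6 ms


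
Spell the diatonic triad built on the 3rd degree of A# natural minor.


Reasoning:
A# natural minor scale: A# B# C# D# E# F# G#
Diatonic triad on degree 3 stacks scale notes 3, 5, 7: C# E# G#
C#→E# = 4 semitones; C#→G# = 7 semitones → major triad
= C# E# G# (major)


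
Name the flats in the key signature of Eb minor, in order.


Reasoning:
Flat minor keys: A(0), D(1), G(2), C(3), F(4), Bb(5), Eb(6), Ab(7)
Eb minor has 6 flats
Order of flats: Bb Eb Ab Db Gb Cb Fb → first 6: Bb, Eb, Ab, Db, Gb, Cb
= Bb, Eb, Ab, Db, Gb, Cb


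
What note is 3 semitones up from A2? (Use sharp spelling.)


Solution.
A2: chromatic position 9 in octave 2 → absolute = 2×12 + 9 = 33
Transpose up 3: 33 + 3 = 36
36 = 3×12 + 0 → C in octave 3
Result = C3


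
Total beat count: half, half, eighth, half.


Beat values:
  half = 2 beats
  half = 2 beats
  eighth = 0.5 beats
  half = 2 beats
Sum = 2 + 2 + 0.5 + 2
= 6.5 beats


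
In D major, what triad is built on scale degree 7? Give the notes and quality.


Reasoning:
D major scale: D E F# G A B C#
Diatonic triad on degree 7 stacks scale notes 7, 2, 4: C# E G
C#→E = 3 semitones; C#→G = 6 semitones → diminished triad
= C# E G (diminished)


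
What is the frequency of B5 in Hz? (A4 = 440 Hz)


Working:
f = 440 × 2^(n/12) where n = semitones from A4
B5: 14 semitones from A4
f = 440 × 2^(14/12)
f = 987.77 Hz


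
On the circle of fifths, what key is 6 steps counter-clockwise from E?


Each counter-clockwise step moves down a perfect 5th (= up a perfect 4th)
From E: E → A → D → G → C → F → Bb
= Bb


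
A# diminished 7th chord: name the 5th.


Working:
Diminished 7th chord = root + minor 3rd + diminished 5th + diminished 7th
Seventh chords stack in thirds, so the letter names are A-C-E-G
Root: A#
Minor 3rd above A#: C#
Diminished 5th above A#: E
Diminished 7th above A#: G
The 5th = E


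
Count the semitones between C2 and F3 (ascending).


Let's work it out.
Absolute semitone position = octave×12 + chromatic position
C2: 2×12 + 0 = 24
F3: 3×12 + 5 = 41
Difference = 41 - 24 = 17
= 17 semitones


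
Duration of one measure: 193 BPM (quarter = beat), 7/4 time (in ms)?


Quarter-note beat duration = 60000 / 193 ms
Beats per measure (7/4) = 7
One measure = 7 × 60000 / 193 = 420000 / 193 ms
= 2176.2 ms


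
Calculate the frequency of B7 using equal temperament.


Step by step:
f = 440 × 2^(n/12) where n = semitones from A4
B7: 38 semitones from A4
f = 440 × 2^(38/12)
f = 3951.07 Hz


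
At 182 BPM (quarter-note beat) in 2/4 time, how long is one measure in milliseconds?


Quarter-note beat duration = 60000 / 182 ms
Beats per measure (2/4) = 2
One measure = 2 × 60000 / 182 = 120000 / 182 ms
= 659.3 ms


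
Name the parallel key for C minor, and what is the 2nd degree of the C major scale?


Parallel keys share the same tonic but differ in mode
C minor → parallel is C major
C major scale: C D E F G A B
= C major; 2nd degree = D


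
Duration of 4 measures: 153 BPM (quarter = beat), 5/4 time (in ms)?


Reasoning:
Quarter-note beat duration = 60000 / 153 ms
Beats per measure (5/4) = 5
One measure = 5 × 60000 / 153 = 300000 / 153 ms
4 measures = 4 × 300000 / 153 = 1200000 / 153
= 7843.1 ms


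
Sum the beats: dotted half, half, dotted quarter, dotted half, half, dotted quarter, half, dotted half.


Let's work it out.
Beat values:
  dotted half = 3 beats
  half = 2 beats
  dotted quarter = 1.5 beats
  dotted half = 3 beats
  half = 2 beats
  dotted quarter = 1.5 beats
  half = 2 beats
  dotted half = 3 beats
Sum = 3 + 2 + 1.5 + 3 + 2 + 1.5 + 2 + 3
= 18 beats


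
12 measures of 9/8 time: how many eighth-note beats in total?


Time signature 9/8: the bottom number 8 means the eighth note gets one count
The top number 9 means 9 eighth-note beats per measure
Total = 9 × 12 measures
= 108 eighth-note beats


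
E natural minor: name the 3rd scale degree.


Natural minor scale pattern: W-H-W-W-H-W-W (2-1-2-2-1-2-2 semitones)
Starting from E:
  E + 2 semitones → F#
  F# + 1 semitone → G
  G + 2 semitones → A
  A + 2 semitones → B
  B + 1 semitone → C
  C + 2 semitones → D
  D + 2 semitones → E
Scale: E F# G A B C D
Degree 3 = G


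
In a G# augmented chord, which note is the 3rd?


Solution.
Augmented triad = root + major 3rd (4 semitones) + augmented 5th (8 semitones)
A triad on G# stacks thirds, so the chord tones use letter names G-B-D
Root: G#
Major 3rd above G#: B#
Augmented 5th above G#: D##
The 3rd = B#


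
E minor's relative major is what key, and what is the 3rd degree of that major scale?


The relative major shares the key signature and is a minor 3rd above the minor tonic
A minor 3rd above E is G
→ relative major of E minor is G major
G major scale: G A B C D E F#
= G major; 3rd degree = B


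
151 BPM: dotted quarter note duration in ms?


Reasoning:
One quarter-note beat = 60000 / BPM = 60000 / 151 ms
Dotted quarter note = 3/2 × quarter note
Duration = 3/2 × 60000 / 151 = 90000 / 151
= 596.0 ms


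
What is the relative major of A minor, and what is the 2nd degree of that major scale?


Step by step:
The relative major shares the key signature and is a minor 3rd above the minor tonic
A minor 3rd above A is C
→ relative major of A minor is C major
C major scale: C D E F G A B
= C major; 2nd degree = D


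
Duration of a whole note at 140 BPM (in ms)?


Step by step:
One quarter-note beat = 60000 / BPM = 60000 / 140 ms
Whole note = 4 × quarter note
Duration = 4 × 60000 / 140 = 240000 / 140
= 1714.3 ms


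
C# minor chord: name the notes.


Reasoning:
Minor triad = root + minor 3rd (3 semitones) + perfect 5th (7 semitones)
A triad on C# stacks thirds, so the chord tones use letter names C-E-G
Root: C#
Minor 3rd above C#: E
Perfect 5th above C#: G#
Chord = C# E G#


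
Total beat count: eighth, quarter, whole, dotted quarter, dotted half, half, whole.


Step by step:
Beat values:
  eighth = 0.5 beats
  quarter = 1 beat
  whole = 4 beats
  dotted quarter = 1.5 beats
  dotted half = 3 beats
  half = 2 beats
  whole = 4 beats
Sum = 0.5 + 1 + 4 + 1.5 + 3 + 2 + 4
= 16 beats


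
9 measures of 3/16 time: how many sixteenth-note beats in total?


Reasoning:
Time signature 3/16: the bottom number 16 means the sixteenth note gets one count
The top number 3 means 3 sixteenth-note beats per measure
Total = 3 × 9 measures
= 27 sixteenth-note beats


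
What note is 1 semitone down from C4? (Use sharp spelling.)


Solution.
C4: chromatic position 0 in octave 4 → absolute = 4×12 + 0 = 48
Transpose down 1: 48 - 1 = 47
47 = 3×12 + 11 → B in octave 3
Result = B3


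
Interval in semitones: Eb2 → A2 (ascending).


Solution.
Absolute semitone position = octave×12 + chromatic position
Eb2: 2×12 + 3 = 27
A2: 2×12 + 9 = 33
Difference = 33 - 27 = 6
= 6 semitones


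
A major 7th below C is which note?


Reasoning:
A 7th spans 7 letter names, so from C we land on D
A major 7th = 11 semitones below C
Spell D at that pitch: Db
= Db


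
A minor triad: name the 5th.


Reasoning:
Minor triad = root + minor 3rd (3 semitones) + perfect 5th (7 semitones)
A triad on A stacks thirds, so the chord tones use letter names A-C-E
Root: A
Minor 3rd above A: C
Perfect 5th above A: E
The 5th = E


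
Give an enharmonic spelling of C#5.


Enharmonic notes sound the same pitch but are spelled with different letter names
C# and Db name the same pitch class
= Db5


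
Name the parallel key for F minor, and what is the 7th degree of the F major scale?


Let's work it out.
Parallel keys share the same tonic but differ in mode
F minor → parallel is F major
F major scale: F G A Bb C D E
= F major; 7th degree = E


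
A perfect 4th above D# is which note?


Step by step:
A 4th spans 4 letter names, so from D we land on G
A perfect 4th = 5 semitones above D#
Spell G at that pitch: G#
= G#


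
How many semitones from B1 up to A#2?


Step by step:
Absolute semitone position = octave×12 + chromatic position
B1: 1×12 + 11 = 23
A#2: 2×12 + 10 = 34
Difference = 34 - 23 = 11
= 11 semitones


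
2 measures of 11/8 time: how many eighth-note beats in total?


Reasoning:
Time signature 11/8: the bottom number 8 means the eighth note gets one count
The top number 11 means 11 eighth-note beats per measure
Total = 11 × 2 measures
= 22 eighth-note beats


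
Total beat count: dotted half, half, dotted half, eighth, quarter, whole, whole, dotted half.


Let's work it out.
Beat values:
  dotted half = 3 beats
  half = 2 beats
  dotted half = 3 beats
  eighth = 0.5 beats
  quarter = 1 beat
  whole = 4 beats
  whole = 4 beats
  dotted half = 3 beats
Sum = 3 + 2 + 3 + 0.5 + 1 + 4 + 4 + 3
= 20.5 beats


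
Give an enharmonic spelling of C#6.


Working:
Enharmonic notes sound the same pitch but are spelled with different letter names
C# and Db name the same pitch class
= Db6


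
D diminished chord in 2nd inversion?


Solution.
Root position: D F Ab
2nd inversion: move root and 3rd up an octave
Bass note: Ab
Notes (bottom to top) = Ab D F


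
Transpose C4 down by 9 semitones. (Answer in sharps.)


C4: chromatic position 0 in octave 4 → absolute = 4×12 + 0 = 48
Transpose down 9: 48 - 9 = 39
39 = 3×12 + 3 → D# in octave 3
Result = D#3


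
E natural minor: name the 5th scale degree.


Natural minor scale pattern: W-H-W-W-H-W-W (2-1-2-2-1-2-2 semitones)
Starting from E:
  E + 2 semitones → F#
  F# + 1 semitone → G
  G + 2 semitones → A
  A + 2 semitones → B
  B + 1 semitone → C
  C + 2 semitones → D
  D + 2 semitones → E
Scale: E F# G A B C D
Degree 5 = B


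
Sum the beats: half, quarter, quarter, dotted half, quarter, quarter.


Beat values:
  half = 2 beats
  quarter = 1 beat
  quarter = 1 beat
  dotted half = 3 beats
  quarter = 1 beat
  quarter = 1 beat
Sum = 2 + 1 + 1 + 3 + 1 + 1
= 9 beats


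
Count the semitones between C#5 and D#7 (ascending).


Absolute semitone position = octave×12 + chromatic position
C#5: 5×12 + 1 = 61
D#7: 7×12 + 3 = 87
Difference = 87 - 61 = 26
= 26 semitones


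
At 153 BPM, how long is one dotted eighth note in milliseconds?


Solution.
One quarter-note beat = 60000 / BPM = 60000 / 153 ms
Dotted eighth note = 3/4 × quarter note
Duration = 3/4 × 60000 / 153 = 45000 / 153
= 294.1 ms


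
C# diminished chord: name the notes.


Solution.
Diminished triad = root + minor 3rd (3 semitones) + diminished 5th (6 semitones)
A triad on C# stacks thirds, so the chord tones use letter names C-E-G
Root: C#
Minor 3rd above C#: E
Diminished 5th above C#: G
Chord = C# E G


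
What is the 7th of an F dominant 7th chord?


Step by step:
Dominant 7th chord = root + major 3rd + perfect 5th + minor 7th
Seventh chords stack in thirds, so the letter names are F-A-C-E
Root: F
Major 3rd above F: A
Perfect 5th above F: C
Minor 7th above F: Eb
The 7th = Eb


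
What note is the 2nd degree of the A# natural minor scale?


Natural minor scale pattern: W-H-W-W-H-W-W (2-1-2-2-1-2-2 semitones)
Starting from A#:
  A# + 2 semitones → B#
  B# + 1 semitone → C#
  C# + 2 semitones → D#
  D# + 2 semitones → E#
  E# + 1 semitone → F#
  F# + 2 semitones → G#
  G# + 2 semitones → A#
Scale: A# B# C# D# E# F# G#
Degree 2 = B#


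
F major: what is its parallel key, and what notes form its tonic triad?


Let's work it out.
Parallel keys share the same tonic but differ in mode
F major → parallel is F minor
Tonic triad of F minor = F Ab C
= F minor; triad = F Ab C


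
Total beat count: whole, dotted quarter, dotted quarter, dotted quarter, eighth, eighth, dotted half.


Beat values:
  whole = 4 beats
  dotted quarter = 1.5 beats
  dotted quarter = 1.5 beats
  dotted quarter = 1.5 beats
  eighth = 0.5 beats
  eighth = 0.5 beats
  dotted half = 3 beats
Sum = 4 + 1.5 + 1.5 + 1.5 + 0.5 + 0.5 + 3
= 12.5 beats


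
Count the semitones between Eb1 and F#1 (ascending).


Reasoning:
Absolute semitone position = octave×12 + chromatic position
Eb1: 1×12 + 3 = 15
F#1: 1×12 + 6 = 18
Difference = 18 - 15 = 3
= 3 semitones


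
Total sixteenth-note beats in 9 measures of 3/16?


Let's work it out.
Time signature 3/16: the bottom number 16 means the sixteenth note gets one count
The top number 3 means 3 sixteenth-note beats per measure
Total = 3 × 9 measures
= 27 sixteenth-note beats


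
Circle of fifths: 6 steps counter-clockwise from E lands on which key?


Each counter-clockwise step moves down a perfect 5th (= up a perfect 4th)
From E: E → A → D → G → C → F → Bb
= Bb


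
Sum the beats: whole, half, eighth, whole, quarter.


Working:
Beat values:
  whole = 4 beats
  half = 2 beats
  eighth = 0.5 beats
  whole = 4 beats
  quarter = 1 beat
Sum = 4 + 2 + 0.5 + 4 + 1
= 11.5 beats


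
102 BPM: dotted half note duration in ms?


One quarter-note beat = 60000 / BPM = 60000 / 102 ms
Dotted half note = 3 × quarter note
Duration = 3 × 60000 / 102 = 180000 / 102
= 1764.7 ms


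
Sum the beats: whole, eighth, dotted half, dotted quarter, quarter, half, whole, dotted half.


Beat values:
  whole = 4 beats
  eighth = 0.5 beats
  dotted half = 3 beats
  dotted quarter = 1.5 beats
  quarter = 1 beat
  half = 2 beats
  whole = 4 beats
  dotted half = 3 beats
Sum = 4 + 0.5 + 3 + 1.5 + 1 + 2 + 4 + 3
= 19 beats


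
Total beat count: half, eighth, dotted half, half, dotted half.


Beat values:
  half = 2 beats
  eighth = 0.5 beats
  dotted half = 3 beats
  half = 2 beats
  dotted half = 3 beats
Sum = 2 + 0.5 + 3 + 2 + 3
= 10.5 beats


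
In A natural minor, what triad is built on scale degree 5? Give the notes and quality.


Reasoning:
A natural minor scale: A B C D E F G
Diatonic triad on degree 5 stacks scale notes 5, 7, 2: E G B
E→G = 3 semitones; E→B = 7 semitones → minor triad
= E G B (minor)


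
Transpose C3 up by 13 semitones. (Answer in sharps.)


Reasoning:
C3: chromatic position 0 in octave 3 → absolute = 3×12 + 0 = 36
Transpose up 13: 36 + 13 = 49
49 = 4×12 + 1 → C# in octave 4
Result = C#4


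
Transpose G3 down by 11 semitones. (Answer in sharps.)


Reasoning:
G3: chromatic position 7 in octave 3 → absolute = 3×12 + 7 = 43
Transpose down 11: 43 - 11 = 32
32 = 2×12 + 8 → G# in octave 2
Result = G#2


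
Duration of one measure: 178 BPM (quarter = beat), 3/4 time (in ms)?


Quarter-note beat duration = 60000 / 178 ms
Beats per measure (3/4) = 3
One measure = 3 × 60000 / 178 = 180000 / 178 ms
= 1011.2 ms


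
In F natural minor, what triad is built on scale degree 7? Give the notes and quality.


Step by step:
F natural minor scale: F G Ab Bb C Db Eb
Diatonic triad on degree 7 stacks scale notes 7, 2, 4: Eb G Bb
Eb→G = 4 semitones; Eb→Bb = 7 semitones → major triad
= Eb G Bb (major)


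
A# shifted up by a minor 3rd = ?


Solution.
minor 3rd: 3 letter names, 3 semitones
Letter: A + 2 → C
Pitch: A# + 3 semitones, spelled as a C → C#
= C#


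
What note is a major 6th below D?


A 6th spans 6 letter names, so from D we land on F
A major 6th = 9 semitones below D
Spell F at that pitch: F
= F


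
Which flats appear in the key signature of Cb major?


Step by step:
Flat major keys: C(0), F(1), Bb(2), Eb(3), Ab(4), Db(5), Gb(6), Cb(7)
Cb major has 7 flats
Order of flats: Bb Eb Ab Db Gb Cb Fb → first 7: Bb, Eb, Ab, Db, Gb, Cb, Fb
= Bb, Eb, Ab, Db, Gb, Cb, Fb


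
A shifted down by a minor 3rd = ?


minor 3rd: 3 letter names, 3 semitones
Letter: A - 2 → F
Pitch: A - 3 semitones, spelled as an F → F#
= F#


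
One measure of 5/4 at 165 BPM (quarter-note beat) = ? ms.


Reasoning:
Quarter-note beat duration = 60000 / 165 ms
Beats per measure (5/4) = 5
One measure = 5 × 60000 / 165 = 300000 / 165 ms
= 1818.2 ms


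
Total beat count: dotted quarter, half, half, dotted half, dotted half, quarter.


Step by step:
Beat values:
  dotted quarter = 1.5 beats
  half = 2 beats
  half = 2 beats
  dotted half = 3 beats
  dotted half = 3 beats
  quarter = 1 beat
Sum = 1.5 + 2 + 2 + 3 + 3 + 1
= 12.5 beats


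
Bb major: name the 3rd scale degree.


Major scale pattern: W-W-H-W-W-W-H (2-2-1-2-2-2-1 semitones)
Starting from Bb:
  Bb + 2 semitones → C
  C + 2 semitones → D
  D + 1 semitone → Eb
  Eb + 2 semitones → F
  F + 2 semitones → G
  G + 2 semitones → A
  A + 1 semitone → Bb
Scale: Bb C D Eb F G A
Degree 3 = D


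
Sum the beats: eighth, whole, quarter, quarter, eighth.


Reasoning:
Beat values:
  eighth = 0.5 beats
  whole = 4 beats
  quarter = 1 beat
  quarter = 1 beat
  eighth = 0.5 beats
Sum = 0.5 + 4 + 1 + 1 + 0.5
= 7 beats


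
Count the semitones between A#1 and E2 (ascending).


Working:
Absolute semitone position = octave×12 + chromatic position
A#1: 1×12 + 10 = 22
E2: 2×12 + 4 = 28
Difference = 28 - 22 = 6
= 6 semitones


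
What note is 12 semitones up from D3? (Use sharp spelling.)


Step by step:
D3: chromatic position 2 in octave 3 → absolute = 3×12 + 2 = 38
Transpose up 12: 38 + 12 = 50
50 = 4×12 + 2 → D in octave 4
Result = D4


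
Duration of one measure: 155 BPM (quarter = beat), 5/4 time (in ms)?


Quarter-note beat duration = 60000 / 155 ms
Beats per measure (5/4) = 5
One measure = 5 × 60000 / 155 = 300000 / 155 ms
= 1935.5 ms


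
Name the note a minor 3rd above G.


Reasoning:
A 3rd spans 3 letter names, so from G we land on B
A minor 3rd = 3 semitones above G
Spell B at that pitch: Bb
= Bb


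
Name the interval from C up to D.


Letter names: C → D spans 2 letter names → a 2nd
Semitones: C → D = 2 half-steps
A 2nd of 2 semitones is a major 2nd
= major 2nd


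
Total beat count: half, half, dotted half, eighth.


Beat values:
  half = 2 beats
  half = 2 beats
  dotted half = 3 beats
  eighth = 0.5 beats
Sum = 2 + 2 + 3 + 0.5
= 7.5 beats


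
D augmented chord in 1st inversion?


Working:
Root position: D F# A#
1st inversion: move root up an octave
Bass note: F#
Notes (bottom to top) = F# A# D


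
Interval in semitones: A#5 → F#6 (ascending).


Working:
Absolute semitone position = octave×12 + chromatic position
A#5: 5×12 + 10 = 70
F#6: 6×12 + 6 = 78
Difference = 78 - 70 = 8
= 8 semitones


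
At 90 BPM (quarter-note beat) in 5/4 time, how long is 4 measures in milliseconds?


Quarter-note beat duration = 60000 / 90 ms
Beats per measure (5/4) = 5
One measure = 5 × 60000 / 90 = 300000 / 90 ms
4 measures = 4 × 300000 / 90 = 1200000 / 90
= 13333.3 ms


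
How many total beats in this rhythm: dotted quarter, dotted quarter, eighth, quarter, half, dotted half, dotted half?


Solution.
Beat values:
  dotted quarter = 1.5 beats
  dotted quarter = 1.5 beats
  eighth = 0.5 beats
  quarter = 1 beat
  half = 2 beats
  dotted half = 3 beats
  dotted half = 3 beats
Sum = 1.5 + 1.5 + 0.5 + 1 + 2 + 3 + 3
= 12.5 beats


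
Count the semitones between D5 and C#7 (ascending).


Working:
Absolute semitone position = octave×12 + chromatic position
D5: 5×12 + 2 = 62
C#7: 7×12 + 1 = 85
Difference = 85 - 62 = 23
= 23 semitones


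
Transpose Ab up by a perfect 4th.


Working:
perfect 4th: 4 letter names, 5 semitones
Letter: A + 3 → D
Pitch: Ab + 5 semitones, spelled as a D → Db
= Db


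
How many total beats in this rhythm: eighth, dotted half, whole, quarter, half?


Step by step:
Beat values:
  eighth = 0.5 beats
  dotted half = 3 beats
  whole = 4 beats
  quarter = 1 beat
  half = 2 beats
Sum = 0.5 + 3 + 4 + 1 + 2
= 10.5 beats


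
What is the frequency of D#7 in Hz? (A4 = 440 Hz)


f = 440 × 2^(n/12) where n = semitones from A4
D#7: 30 semitones from A4
f = 440 × 2^(30/12)
f = 2489.02 Hz


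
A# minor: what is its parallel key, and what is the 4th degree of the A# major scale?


Step by step:
Parallel keys share the same tonic but differ in mode
A# minor → parallel is A# major
A# major scale: A# B# C## D# E# F## G##
= A# major; 4th degree = D#


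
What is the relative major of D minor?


Solution.
The relative major shares the key signature and is a minor 3rd above the minor tonic
A minor 3rd above D is F
→ relative major of D minor is F major
= F major


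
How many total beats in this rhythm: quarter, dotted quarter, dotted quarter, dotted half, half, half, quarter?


Step by step:
Beat values:
  quarter = 1 beat
  dotted quarter = 1.5 beats
  dotted quarter = 1.5 beats
  dotted half = 3 beats
  half = 2 beats
  half = 2 beats
  quarter = 1 beat
Sum = 1 + 1.5 + 1.5 + 3 + 2 + 2 + 1
= 12 beats


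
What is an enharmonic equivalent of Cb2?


Enharmonic notes sound the same pitch but are spelled with different letter names
Cb and B name the same pitch class
Octave numbers change at C, so Cb2 = B1
= B1


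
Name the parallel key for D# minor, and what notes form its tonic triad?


Parallel keys share the same tonic but differ in mode
D# minor → parallel is D# major
Tonic triad of D# major = D# F## A#
= D# major; triad = D# F## A#


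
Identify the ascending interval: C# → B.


Let's work it out.
Letter names: C → B spans 7 letter names → a 7th
Semitones: C# → B = 10 half-steps
A 7th of 10 semitones is a minor 7th
= minor 7th


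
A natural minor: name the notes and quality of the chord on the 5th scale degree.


A natural minor scale: A B C D E F G
Diatonic triad on degree 5 stacks scale notes 5, 7, 2: E G B
E→G = 3 semitones; E→B = 7 semitones → minor triad
= E G B (minor)


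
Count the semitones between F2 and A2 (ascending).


Step by step:
Absolute semitone position = octave×12 + chromatic position
F2: 2×12 + 5 = 29
A2: 2×12 + 9 = 33
Difference = 33 - 29 = 4
= 4 semitones


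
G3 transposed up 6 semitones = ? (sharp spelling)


Reasoning:
G3: chromatic position 7 in octave 3 → absolute = 3×12 + 7 = 43
Transpose up 6: 43 + 6 = 49
49 = 4×12 + 1 → C# in octave 4
Result = C#4


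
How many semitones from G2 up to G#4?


Let's work it out.
Absolute semitone position = octave×12 + chromatic position
G2: 2×12 + 7 = 31
G#4: 4×12 + 8 = 56
Difference = 56 - 31 = 25
= 25 semitones


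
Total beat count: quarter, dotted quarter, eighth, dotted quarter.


Beat values:
  quarter = 1 beat
  dotted quarter = 1.5 beats
  eighth = 0.5 beats
  dotted quarter = 1.5 beats
Sum = 1 + 1.5 + 0.5 + 1.5
= 4.5 beats


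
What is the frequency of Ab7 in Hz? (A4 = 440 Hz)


f = 440 × 2^(n/12) where n = semitones from A4
Ab7: 35 semitones from A4
f = 440 × 2^(35/12)
f = 3322.44 Hz


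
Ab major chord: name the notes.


Step by step:
Major triad = root + major 3rd (4 semitones) + perfect 5th (7 semitones)
A triad on Ab stacks thirds, so the chord tones use letter names A-C-E
Root: Ab
Major 3rd above Ab: C
Perfect 5th above Ab: Eb
Chord = Ab C Eb


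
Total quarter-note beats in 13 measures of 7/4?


Step by step:
Time signature 7/4: the bottom number 4 means the quarter note gets one count
The top number 7 means 7 quarter-note beats per measure
Total = 7 × 13 measures
= 91 quarter-note beats


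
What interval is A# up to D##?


Reasoning:
Letter names: A → D spans 4 letter names → a 4th
Semitones: A# → D## = 6 half-steps
A 4th of 6 semitones is an augmented 4th
= augmented 4th


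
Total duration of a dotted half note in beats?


Solution.
Base half note = 2 beats
Dot 1 adds half the previous value: +1
One dotted half = 2 + 1 = 3
= 3 beats


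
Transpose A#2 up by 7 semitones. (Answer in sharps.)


Let's work it out.
A#2: chromatic position 10 in octave 2 → absolute = 2×12 + 10 = 34
Transpose up 7: 34 + 7 = 41
41 = 3×12 + 5 → F in octave 3
Result = F3


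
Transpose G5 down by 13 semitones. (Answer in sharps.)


Let's work it out.
G5: chromatic position 7 in octave 5 → absolute = 5×12 + 7 = 67
Transpose down 13: 67 - 13 = 54
54 = 4×12 + 6 → F# in octave 4
Result = F#4


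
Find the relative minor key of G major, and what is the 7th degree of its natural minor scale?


Reasoning:
The relative minor shares the major's key signature and starts on its 6th degree
6th degree = a major 6th above the tonic; a major 6th above G is E
→ relative minor of G major is E minor
E natural minor scale: E F# G A B C D
= E minor; 7th degree = D


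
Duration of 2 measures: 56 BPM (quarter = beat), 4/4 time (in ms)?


Let's work it out.
Quarter-note beat duration = 60000 / 56 ms
Beats per measure (4/4) = 4
One measure = 4 × 60000 / 56 = 240000 / 56 ms
2 measures = 2 × 240000 / 56 = 480000 / 56
= 8571.4 ms


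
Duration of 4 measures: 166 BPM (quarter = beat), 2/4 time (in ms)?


Step by step:
Quarter-note beat duration = 60000 / 166 ms
Beats per measure (2/4) = 2
One measure = 2 × 60000 / 166 = 120000 / 166 ms
4 measures = 4 × 120000 / 166 = 480000 / 166
= 2891.6 ms


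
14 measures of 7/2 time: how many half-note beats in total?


Step by step:
Time signature 7/2: the bottom number 2 means the half note gets one count
The top number 7 means 7 half-note beats per measure
Total = 7 × 14 measures
= 98 half-note beats


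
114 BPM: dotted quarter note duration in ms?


Working:
One quarter-note beat = 60000 / BPM = 60000 / 114 ms
Dotted quarter note = 3/2 × quarter note
Duration = 3/2 × 60000 / 114 = 90000 / 114
= 789.5 ms


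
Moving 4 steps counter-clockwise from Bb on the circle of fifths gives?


Each counter-clockwise step moves down a perfect 5th (= up a perfect 4th)
From Bb: Bb → Eb → Ab → Db → F#/Gb
= F#/Gb


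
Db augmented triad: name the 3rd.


Reasoning:
Augmented triad = root + major 3rd (4 semitones) + augmented 5th (8 semitones)
A triad on Db stacks thirds, so the chord tones use letter names D-F-A
Root: Db
Major 3rd above Db: F
Augmented 5th above Db: A
The 3rd = F


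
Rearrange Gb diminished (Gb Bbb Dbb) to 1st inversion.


Root position: Gb Bbb Dbb
1st inversion: move root up an octave
Bass note: Bbb
Notes (bottom to top) = Bbb Dbb Gb


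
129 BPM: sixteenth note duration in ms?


Step by step:
One quarter-note beat = 60000 / BPM = 60000 / 129 ms
Sixteenth note = 1/4 × quarter note
Duration = 1/4 × 60000 / 129 = 15000 / 129
= 116.3 ms


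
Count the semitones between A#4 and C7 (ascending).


Working:
Absolute semitone position = octave×12 + chromatic position
A#4: 4×12 + 10 = 58
C7: 7×12 + 0 = 84
Difference = 84 - 58 = 26
= 26 semitones


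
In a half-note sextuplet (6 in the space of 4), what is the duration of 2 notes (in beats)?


Working:
Sextuplet: 6 notes occupy the space of 4 half notes
Space = 4 × 2 = 8 beats
Each sextuplet note = 8 / 6 = 4/3 beats
2 notes = 2 × 4/3 = 8/3
= 8/3 beats


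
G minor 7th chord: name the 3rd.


Working:
Minor 7th chord = root + minor 3rd + perfect 5th + minor 7th
Seventh chords stack in thirds, so the letter names are G-B-D-F
Root: G
Minor 3rd above G: Bb
Perfect 5th above G: D
Minor 7th above G: F
The 3rd = Bb


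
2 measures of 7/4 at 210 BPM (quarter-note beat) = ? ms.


Quarter-note beat duration = 60000 / 210 ms
Beats per measure (7/4) = 7
One measure = 7 × 60000 / 210 = 420000 / 210 ms
2 measures = 2 × 420000 / 210 = 840000 / 210
= 4000.0 ms


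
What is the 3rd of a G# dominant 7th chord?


Dominant 7th chord = root + major 3rd + perfect 5th + minor 7th
Seventh chords stack in thirds, so the letter names are G-B-D-F
Root: G#
Major 3rd above G#: B#
Perfect 5th above G#: D#
Minor 7th above G#: F#
The 3rd = B#


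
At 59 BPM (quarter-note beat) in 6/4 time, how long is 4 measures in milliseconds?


Working:
Quarter-note beat duration = 60000 / 59 ms
Beats per measure (6/4) = 6
One measure = 6 × 60000 / 59 = 360000 / 59 ms
4 measures = 4 × 360000 / 59 = 1440000 / 59
= 24406.8 ms


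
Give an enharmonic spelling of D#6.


Enharmonic notes sound the same pitch but are spelled with different letter names
D# and Eb name the same pitch class
= Eb6


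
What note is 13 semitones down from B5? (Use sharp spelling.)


Working:
B5: chromatic position 11 in octave 5 → absolute = 5×12 + 11 = 71
Transpose down 13: 71 - 13 = 58
58 = 4×12 + 10 → A# in octave 4
Result = A#4


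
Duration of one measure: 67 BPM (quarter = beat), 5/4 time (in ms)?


Quarter-note beat duration = 60000 / 67 ms
Beats per measure (5/4) = 5
One measure = 5 × 60000 / 67 = 300000 / 67 ms
= 4477.6 ms


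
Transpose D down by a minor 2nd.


Solution.
minor 2nd: 2 letter names, 1 semitones
Letter: D - 1 → C
Pitch: D - 1 semitones, spelled as a C → C#
= C#


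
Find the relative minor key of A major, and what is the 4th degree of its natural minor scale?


Reasoning:
The relative minor shares the major's key signature and starts on its 6th degree
6th degree = a major 6th above the tonic; a major 6th above A is F#
→ relative minor of A major is F# minor
F# natural minor scale: F# G# A B C# D E
= F# minor; 4th degree = B


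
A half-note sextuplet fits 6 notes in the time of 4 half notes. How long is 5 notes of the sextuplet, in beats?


Sextuplet: 6 notes occupy the space of 4 half notes
Space = 4 × 2 = 8 beats
Each sextuplet note = 8 / 6 = 4/3 beats
5 notes = 5 × 4/3 = 20/3
= 20/3 beats


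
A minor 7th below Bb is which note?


A 7th spans 7 letter names, so from B we land on C
A minor 7th = 10 semitones below Bb
Spell C at that pitch: C
= C


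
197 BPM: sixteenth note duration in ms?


One quarter-note beat = 60000 / BPM = 60000 / 197 ms
Sixteenth note = 1/4 × quarter note
Duration = 1/4 × 60000 / 197 = 15000 / 197
= 76.1 ms


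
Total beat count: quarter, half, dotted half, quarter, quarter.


Solution.
Beat values:
  quarter = 1 beat
  half = 2 beats
  dotted half = 3 beats
  quarter = 1 beat
  quarter = 1 beat
Sum = 1 + 2 + 3 + 1 + 1
= 8 beats


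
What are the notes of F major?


Let's work it out.
Major scale pattern: W-W-H-W-W-W-H (2-2-1-2-2-2-1 semitones)
Starting from F:
  F + 2 semitones → G
  G + 2 semitones → A
  A + 1 semitone → Bb
  Bb + 2 semitones → C
  C + 2 semitones → D
  D + 2 semitones → E
  E + 1 semitone → F
Scale = F G A Bb C D E


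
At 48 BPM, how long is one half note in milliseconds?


Step by step:
One quarter-note beat = 60000 / BPM = 60000 / 48 ms
Half note = 2 × quarter note
Duration = 2 × 60000 / 48 = 120000 / 48
= 2500.0 ms


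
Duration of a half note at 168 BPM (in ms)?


Reasoning:
One quarter-note beat = 60000 / BPM = 60000 / 168 ms
Half note = 2 × quarter note
Duration = 2 × 60000 / 168 = 120000 / 168
= 714.3 ms


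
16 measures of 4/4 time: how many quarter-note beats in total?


Let's work it out.
Time signature 4/4: the bottom number 4 means the quarter note gets one count
The top number 4 means 4 quarter-note beats per measure
Total = 4 × 16 measures
= 64 quarter-note beats


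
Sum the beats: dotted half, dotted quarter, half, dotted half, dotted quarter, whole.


Solution.
Beat values:
  dotted half = 3 beats
  dotted quarter = 1.5 beats
  half = 2 beats
  dotted half = 3 beats
  dotted quarter = 1.5 beats
  whole = 4 beats
Sum = 3 + 1.5 + 2 + 3 + 1.5 + 4
= 15 beats
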